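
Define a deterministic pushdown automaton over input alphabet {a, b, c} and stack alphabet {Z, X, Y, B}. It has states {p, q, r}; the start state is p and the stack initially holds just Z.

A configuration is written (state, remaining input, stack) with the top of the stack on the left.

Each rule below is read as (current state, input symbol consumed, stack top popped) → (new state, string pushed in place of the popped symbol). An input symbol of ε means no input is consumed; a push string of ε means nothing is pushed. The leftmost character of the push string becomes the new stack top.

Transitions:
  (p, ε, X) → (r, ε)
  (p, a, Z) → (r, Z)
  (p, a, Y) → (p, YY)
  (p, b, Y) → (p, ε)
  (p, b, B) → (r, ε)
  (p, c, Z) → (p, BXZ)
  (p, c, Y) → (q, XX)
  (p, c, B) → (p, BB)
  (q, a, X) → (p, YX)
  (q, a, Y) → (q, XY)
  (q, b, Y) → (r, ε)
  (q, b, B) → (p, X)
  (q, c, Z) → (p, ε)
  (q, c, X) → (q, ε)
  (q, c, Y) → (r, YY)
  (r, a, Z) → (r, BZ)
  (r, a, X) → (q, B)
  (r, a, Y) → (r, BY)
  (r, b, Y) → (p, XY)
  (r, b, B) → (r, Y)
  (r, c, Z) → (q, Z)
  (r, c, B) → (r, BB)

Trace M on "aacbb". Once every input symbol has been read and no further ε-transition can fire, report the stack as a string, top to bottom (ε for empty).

YBZ

(p, aacbb, Z)
  read a, top Z: go to r, push Z → (r, acbb, Z)
  read a, top Z: go to r, push BZ → (r, cbb, BZ)
  read c, top B: go to r, push BB → (r, bb, BBZ)
  read b, top B: go to r, push Y → (r, b, YBZ)
  read b, top Y: go to p, push XY → (p, ε, XYBZ)
  ε-move, top X: go to r, push ε → (r, ε, YBZ)
All input consumed in state r with stack YBZ.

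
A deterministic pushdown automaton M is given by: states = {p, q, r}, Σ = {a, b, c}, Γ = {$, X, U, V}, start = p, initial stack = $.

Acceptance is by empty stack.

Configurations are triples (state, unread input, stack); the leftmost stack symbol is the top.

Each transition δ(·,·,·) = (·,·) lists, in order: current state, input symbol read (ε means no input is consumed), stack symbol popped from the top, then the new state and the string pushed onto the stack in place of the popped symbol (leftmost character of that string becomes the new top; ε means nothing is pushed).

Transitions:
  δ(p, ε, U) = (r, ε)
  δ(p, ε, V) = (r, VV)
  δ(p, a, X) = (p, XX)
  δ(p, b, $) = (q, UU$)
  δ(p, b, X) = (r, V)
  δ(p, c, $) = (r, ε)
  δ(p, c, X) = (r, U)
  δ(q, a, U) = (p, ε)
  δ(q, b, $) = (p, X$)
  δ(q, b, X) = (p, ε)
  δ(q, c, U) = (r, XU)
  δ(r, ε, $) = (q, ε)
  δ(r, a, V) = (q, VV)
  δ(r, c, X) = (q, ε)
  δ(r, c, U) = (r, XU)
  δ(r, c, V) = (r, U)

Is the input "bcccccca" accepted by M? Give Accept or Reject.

(p, bcccccca, $) ⊢ (q, cccccca, UU$) ⊢ (r, ccccca, XUU$) ⊢ (q, cccca, UU$) ⊢ (r, ccca, XUU$) ⊢ (q, cca, UU$) ⊢ (r, ca, XUU$) ⊢ (q, a, UU$) ⊢ (p, ε, U$) ⊢ (r, ε, $) ⊢ (q, ε, ε)
All input consumed and the stack is empty.

Accept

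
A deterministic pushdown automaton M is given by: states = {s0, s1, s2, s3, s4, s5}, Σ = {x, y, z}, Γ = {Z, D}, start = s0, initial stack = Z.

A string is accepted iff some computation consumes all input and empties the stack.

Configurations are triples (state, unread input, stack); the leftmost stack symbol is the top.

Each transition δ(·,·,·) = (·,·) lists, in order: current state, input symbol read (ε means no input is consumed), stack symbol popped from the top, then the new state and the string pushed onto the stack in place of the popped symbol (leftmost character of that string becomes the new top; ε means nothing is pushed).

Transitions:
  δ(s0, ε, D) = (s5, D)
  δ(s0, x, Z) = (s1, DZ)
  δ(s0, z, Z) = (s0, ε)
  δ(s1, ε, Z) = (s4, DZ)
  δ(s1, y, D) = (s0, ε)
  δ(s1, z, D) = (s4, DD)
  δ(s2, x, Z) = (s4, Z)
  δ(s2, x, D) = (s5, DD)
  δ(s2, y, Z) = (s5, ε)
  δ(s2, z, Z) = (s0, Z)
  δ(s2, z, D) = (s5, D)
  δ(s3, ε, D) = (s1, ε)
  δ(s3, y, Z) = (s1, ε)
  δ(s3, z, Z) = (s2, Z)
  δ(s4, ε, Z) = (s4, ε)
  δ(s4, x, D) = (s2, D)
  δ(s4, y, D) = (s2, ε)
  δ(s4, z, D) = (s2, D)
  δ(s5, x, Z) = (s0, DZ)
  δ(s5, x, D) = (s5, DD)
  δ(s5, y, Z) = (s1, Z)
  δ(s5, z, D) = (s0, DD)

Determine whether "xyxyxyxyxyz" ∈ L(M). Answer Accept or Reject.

Accept

(s0, xyxyxyxyxyz, Z)
  read x, top Z: go to s1, push DZ → (s1, yxyxyxyxyz, DZ)
  read y, top D: go to s0, push ε → (s0, xyxyxyxyz, Z)
  read x, top Z: go to s1, push DZ → (s1, yxyxyxyz, DZ)
  read y, top D: go to s0, push ε → (s0, xyxyxyz, Z)
  read x, top Z: go to s1, push DZ → (s1, yxyxyz, DZ)
  read y, top D: go to s0, push ε → (s0, xyxyz, Z)
  read x, top Z: go to s1, push DZ → (s1, yxyz, DZ)
  read y, top D: go to s0, push ε → (s0, xyz, Z)
  read x, top Z: go to s1, push DZ → (s1, yz, DZ)
  read y, top D: go to s0, push ε → (s0, z, Z)
  read z, top Z: go to s0, push ε → (s0, ε, ε)
All input consumed and the stack is empty.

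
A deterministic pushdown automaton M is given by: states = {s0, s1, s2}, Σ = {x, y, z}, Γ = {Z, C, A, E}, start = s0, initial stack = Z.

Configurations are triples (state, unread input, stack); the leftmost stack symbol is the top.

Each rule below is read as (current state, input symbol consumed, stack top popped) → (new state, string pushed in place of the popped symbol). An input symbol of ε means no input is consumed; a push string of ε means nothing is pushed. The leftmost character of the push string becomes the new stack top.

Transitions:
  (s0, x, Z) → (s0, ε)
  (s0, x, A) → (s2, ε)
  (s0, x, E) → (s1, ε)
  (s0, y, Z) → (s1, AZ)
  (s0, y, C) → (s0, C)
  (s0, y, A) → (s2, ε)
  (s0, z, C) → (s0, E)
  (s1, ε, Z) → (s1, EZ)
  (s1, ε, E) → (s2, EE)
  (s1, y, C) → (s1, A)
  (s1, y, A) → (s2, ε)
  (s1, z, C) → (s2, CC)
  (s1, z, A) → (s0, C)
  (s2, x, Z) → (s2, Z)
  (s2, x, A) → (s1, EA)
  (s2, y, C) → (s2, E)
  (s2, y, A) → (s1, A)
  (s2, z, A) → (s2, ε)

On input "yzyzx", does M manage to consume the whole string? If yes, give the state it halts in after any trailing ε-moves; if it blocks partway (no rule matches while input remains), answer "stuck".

s2

(s0, yzyzx, Z) ⊢ (s1, zyzx, AZ) ⊢ (s0, yzx, CZ) ⊢ (s0, zx, CZ) ⊢ (s0, x, EZ) ⊢ (s1, ε, Z) ⊢ (s1, ε, EZ) ⊢ (s2, ε, EEZ)
All input consumed; M is in state s2.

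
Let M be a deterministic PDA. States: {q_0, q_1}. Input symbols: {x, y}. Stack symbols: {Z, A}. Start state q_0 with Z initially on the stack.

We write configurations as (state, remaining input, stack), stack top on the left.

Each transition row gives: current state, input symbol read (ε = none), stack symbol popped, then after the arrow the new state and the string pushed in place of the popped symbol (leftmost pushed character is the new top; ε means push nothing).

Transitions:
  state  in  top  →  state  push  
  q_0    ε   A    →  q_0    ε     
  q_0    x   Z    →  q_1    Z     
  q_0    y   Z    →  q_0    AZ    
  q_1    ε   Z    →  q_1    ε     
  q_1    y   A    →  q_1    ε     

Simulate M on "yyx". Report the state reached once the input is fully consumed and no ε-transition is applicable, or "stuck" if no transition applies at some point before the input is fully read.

(q_0, yyx, Z)
  read y, top Z: go to q_0, push AZ → (q_0, yx, AZ)
  ε-move, top A: go to q_0, push ε → (q_0, yx, Z)
  read y, top Z: go to q_0, push AZ → (q_0, x, AZ)
  ε-move, top A: go to q_0, push ε → (q_0, x, Z)
  read x, top Z: go to q_1, push Z → (q_1, ε, Z)
  ε-move, top Z: go to q_1, push ε → (q_1, ε, ε)
All input consumed; M is in state q_1.

q_1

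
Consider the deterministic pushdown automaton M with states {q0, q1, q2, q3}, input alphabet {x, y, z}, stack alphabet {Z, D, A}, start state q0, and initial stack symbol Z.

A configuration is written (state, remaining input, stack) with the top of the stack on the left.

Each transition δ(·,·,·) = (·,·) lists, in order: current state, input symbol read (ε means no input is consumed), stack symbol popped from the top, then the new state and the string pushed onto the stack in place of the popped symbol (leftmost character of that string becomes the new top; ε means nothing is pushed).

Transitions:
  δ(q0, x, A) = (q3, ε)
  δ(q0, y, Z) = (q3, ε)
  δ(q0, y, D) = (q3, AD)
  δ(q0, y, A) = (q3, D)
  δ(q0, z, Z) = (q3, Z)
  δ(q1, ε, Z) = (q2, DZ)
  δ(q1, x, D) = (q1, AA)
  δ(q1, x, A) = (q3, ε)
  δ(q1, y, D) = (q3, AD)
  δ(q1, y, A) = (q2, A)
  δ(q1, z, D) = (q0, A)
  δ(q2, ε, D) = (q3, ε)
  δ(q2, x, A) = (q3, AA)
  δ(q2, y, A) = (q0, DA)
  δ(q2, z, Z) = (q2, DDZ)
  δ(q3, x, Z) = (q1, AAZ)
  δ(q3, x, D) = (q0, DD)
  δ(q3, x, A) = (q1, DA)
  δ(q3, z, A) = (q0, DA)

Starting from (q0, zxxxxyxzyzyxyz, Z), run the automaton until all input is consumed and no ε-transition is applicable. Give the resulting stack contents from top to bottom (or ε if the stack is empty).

(q0, zxxxxyxzyzyxyz, Z)
  read z, top Z: go to q3, push Z → (q3, xxxxyxzyzyxyz, Z)
  read x, top Z: go to q1, push AAZ → (q1, xxxyxzyzyxyz, AAZ)
  read x, top A: go to q3, push ε → (q3, xxyxzyzyxyz, AZ)
  read x, top A: go to q1, push DA → (q1, xyxzyzyxyz, DAZ)
  read x, top D: go to q1, push AA → (q1, yxzyzyxyz, AAAZ)
  read y, top A: go to q2, push A → (q2, xzyzyxyz, AAAZ)
  read x, top A: go to q3, push AA → (q3, zyzyxyz, AAAAZ)
  read z, top A: go to q0, push DA → (q0, yzyxyz, DAAAAZ)
  read y, top D: go to q3, push AD → (q3, zyxyz, ADAAAAZ)
  read z, top A: go to q0, push DA → (q0, yxyz, DADAAAAZ)
  read y, top D: go to q3, push AD → (q3, xyz, ADADAAAAZ)
  read x, top A: go to q1, push DA → (q1, yz, DADADAAAAZ)
  read y, top D: go to q3, push AD → (q3, z, ADADADAAAAZ)
  read z, top A: go to q0, push DA → (q0, ε, DADADADAAAAZ)
All input consumed in state q0 with stack DADADADAAAAZ.

DADADADAAAAZ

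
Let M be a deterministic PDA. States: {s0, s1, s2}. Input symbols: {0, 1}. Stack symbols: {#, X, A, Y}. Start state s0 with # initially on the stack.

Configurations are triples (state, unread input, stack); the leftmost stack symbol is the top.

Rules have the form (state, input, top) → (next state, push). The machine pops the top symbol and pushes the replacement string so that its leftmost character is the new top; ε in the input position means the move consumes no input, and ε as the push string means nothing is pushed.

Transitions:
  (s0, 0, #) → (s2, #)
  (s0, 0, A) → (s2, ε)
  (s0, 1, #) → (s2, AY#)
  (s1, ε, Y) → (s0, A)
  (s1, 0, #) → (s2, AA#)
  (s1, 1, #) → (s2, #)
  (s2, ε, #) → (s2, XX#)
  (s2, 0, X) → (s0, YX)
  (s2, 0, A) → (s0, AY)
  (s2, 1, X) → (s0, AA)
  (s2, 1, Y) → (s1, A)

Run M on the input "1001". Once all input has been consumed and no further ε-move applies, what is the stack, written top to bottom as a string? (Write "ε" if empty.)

(s0, 1001, #) ⊢ (s2, 001, AY#) ⊢ (s0, 01, AYY#) ⊢ (s2, 1, YY#) ⊢ (s1, ε, AY#)
All input consumed in state s1 with stack AY#.

AY#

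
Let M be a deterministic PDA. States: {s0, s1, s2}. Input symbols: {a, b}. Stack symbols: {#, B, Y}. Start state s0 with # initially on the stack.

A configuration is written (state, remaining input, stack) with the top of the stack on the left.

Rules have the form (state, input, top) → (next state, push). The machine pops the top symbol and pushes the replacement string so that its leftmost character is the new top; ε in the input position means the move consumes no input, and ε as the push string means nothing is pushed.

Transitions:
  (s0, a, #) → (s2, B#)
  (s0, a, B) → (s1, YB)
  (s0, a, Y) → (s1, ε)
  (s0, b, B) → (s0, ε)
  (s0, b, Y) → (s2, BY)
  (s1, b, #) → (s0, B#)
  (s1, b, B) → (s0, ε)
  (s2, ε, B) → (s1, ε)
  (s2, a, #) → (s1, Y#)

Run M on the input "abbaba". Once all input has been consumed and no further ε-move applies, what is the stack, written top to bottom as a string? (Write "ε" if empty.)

(s0, abbaba, #)
  read a, top #: go to s2, push B# → (s2, bbaba, B#)
  ε-move, top B: go to s1, push ε → (s1, bbaba, #)
  read b, top #: go to s0, push B# → (s0, baba, B#)
  read b, top B: go to s0, push ε → (s0, aba, #)
  read a, top #: go to s2, push B# → (s2, ba, B#)
  ε-move, top B: go to s1, push ε → (s1, ba, #)
  read b, top #: go to s0, push B# → (s0, a, B#)
  read a, top B: go to s1, push YB → (s1, ε, YB#)
All input consumed in state s1 with stack YB#.

YB#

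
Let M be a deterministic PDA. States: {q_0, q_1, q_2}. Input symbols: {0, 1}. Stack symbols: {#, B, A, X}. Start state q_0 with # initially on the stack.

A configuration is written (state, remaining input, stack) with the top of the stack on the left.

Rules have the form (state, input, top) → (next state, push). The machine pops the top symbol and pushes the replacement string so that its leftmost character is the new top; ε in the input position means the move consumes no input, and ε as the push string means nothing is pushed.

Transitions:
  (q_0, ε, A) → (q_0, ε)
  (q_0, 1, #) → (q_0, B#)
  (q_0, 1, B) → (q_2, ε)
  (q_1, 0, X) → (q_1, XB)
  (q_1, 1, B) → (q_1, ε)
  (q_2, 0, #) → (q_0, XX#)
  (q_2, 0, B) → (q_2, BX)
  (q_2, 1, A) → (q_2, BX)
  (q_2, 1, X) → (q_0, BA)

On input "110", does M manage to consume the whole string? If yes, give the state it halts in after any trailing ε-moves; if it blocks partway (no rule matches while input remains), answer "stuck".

q_0

(q_0, 110, #)
  read 1, top #: go to q_0, push B# → (q_0, 10, B#)
  read 1, top B: go to q_2, push ε → (q_2, 0, #)
  read 0, top #: go to q_0, push XX# → (q_0, ε, XX#)
All input consumed; M is in state q_0.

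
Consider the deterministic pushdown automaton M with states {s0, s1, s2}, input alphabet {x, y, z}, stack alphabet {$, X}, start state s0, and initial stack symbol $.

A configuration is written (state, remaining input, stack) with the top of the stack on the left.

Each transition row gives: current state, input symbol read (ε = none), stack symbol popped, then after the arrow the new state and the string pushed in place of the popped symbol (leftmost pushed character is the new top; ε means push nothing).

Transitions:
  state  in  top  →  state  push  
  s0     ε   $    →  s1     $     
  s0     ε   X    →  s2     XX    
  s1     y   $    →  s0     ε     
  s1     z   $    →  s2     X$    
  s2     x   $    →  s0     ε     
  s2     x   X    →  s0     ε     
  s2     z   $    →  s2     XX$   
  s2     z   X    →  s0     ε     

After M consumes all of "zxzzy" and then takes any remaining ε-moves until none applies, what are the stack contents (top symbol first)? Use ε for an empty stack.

ε

(s0, zxzzy, $)
  ε-move, top $: go to s1, push $ → (s1, zxzzy, $)
  read z, top $: go to s2, push X$ → (s2, xzzy, X$)
  read x, top X: go to s0, push ε → (s0, zzy, $)
  ε-move, top $: go to s1, push $ → (s1, zzy, $)
  read z, top $: go to s2, push X$ → (s2, zy, X$)
  read z, top X: go to s0, push ε → (s0, y, $)
  ε-move, top $: go to s1, push $ → (s1, y, $)
  read y, top $: go to s0, push ε → (s0, ε, ε)
All input consumed in state s0 with stack ε.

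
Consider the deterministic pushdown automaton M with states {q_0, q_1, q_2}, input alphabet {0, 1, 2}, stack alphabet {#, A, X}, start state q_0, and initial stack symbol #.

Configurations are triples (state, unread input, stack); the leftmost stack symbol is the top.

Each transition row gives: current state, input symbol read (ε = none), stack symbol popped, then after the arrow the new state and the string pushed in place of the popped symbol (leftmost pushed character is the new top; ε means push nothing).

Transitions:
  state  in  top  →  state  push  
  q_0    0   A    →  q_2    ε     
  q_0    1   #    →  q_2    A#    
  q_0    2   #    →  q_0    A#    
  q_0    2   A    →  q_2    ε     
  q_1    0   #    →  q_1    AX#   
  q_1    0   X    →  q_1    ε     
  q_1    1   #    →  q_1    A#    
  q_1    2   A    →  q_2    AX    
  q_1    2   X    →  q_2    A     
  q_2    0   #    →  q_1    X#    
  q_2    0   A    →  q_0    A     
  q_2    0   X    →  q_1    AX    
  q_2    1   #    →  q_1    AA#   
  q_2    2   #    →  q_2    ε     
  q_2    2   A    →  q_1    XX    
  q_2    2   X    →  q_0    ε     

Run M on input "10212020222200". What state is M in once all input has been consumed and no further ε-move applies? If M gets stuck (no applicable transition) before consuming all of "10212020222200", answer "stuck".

(q_0, 10212020222200, #) ⊢ (q_2, 0212020222200, A#) ⊢ (q_0, 212020222200, A#) ⊢ (q_2, 12020222200, #) ⊢ (q_1, 2020222200, AA#) ⊢ (q_2, 020222200, AXA#) ⊢ (q_0, 20222200, AXA#) ⊢ (q_2, 0222200, XA#) ⊢ (q_1, 222200, AXA#) ⊢ (q_2, 22200, AXXA#) ⊢ (q_1, 2200, XXXXA#) ⊢ (q_2, 200, AXXXA#) ⊢ (q_1, 00, XXXXXA#) ⊢ (q_1, 0, XXXXA#) ⊢ (q_1, ε, XXXA#)
All input consumed; M is in state q_1.

q_1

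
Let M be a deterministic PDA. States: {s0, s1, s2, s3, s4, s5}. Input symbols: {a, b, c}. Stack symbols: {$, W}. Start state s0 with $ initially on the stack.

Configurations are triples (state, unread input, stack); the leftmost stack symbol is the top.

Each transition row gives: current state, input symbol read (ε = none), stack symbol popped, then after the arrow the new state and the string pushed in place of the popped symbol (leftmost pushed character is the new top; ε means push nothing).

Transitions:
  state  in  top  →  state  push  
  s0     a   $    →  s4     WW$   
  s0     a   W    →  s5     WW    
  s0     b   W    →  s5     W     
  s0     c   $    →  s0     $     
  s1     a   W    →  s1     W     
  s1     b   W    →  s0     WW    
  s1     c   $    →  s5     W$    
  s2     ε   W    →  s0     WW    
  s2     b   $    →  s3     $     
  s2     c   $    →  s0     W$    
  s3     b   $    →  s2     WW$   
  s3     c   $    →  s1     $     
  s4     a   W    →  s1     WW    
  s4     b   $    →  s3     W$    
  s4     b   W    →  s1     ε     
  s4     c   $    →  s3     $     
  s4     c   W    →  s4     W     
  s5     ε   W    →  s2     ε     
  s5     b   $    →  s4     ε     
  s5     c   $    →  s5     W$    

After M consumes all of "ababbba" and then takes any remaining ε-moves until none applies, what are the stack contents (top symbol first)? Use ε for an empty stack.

WWW$

(s0, ababbba, $)
  read a, top $: go to s4, push WW$ → (s4, babbba, WW$)
  read b, top W: go to s1, push ε → (s1, abbba, W$)
  read a, top W: go to s1, push W → (s1, bbba, W$)
  read b, top W: go to s0, push WW → (s0, bba, WW$)
  read b, top W: go to s5, push W → (s5, ba, WW$)
  ε-move, top W: go to s2, push ε → (s2, ba, W$)
  ε-move, top W: go to s0, push WW → (s0, ba, WW$)
  read b, top W: go to s5, push W → (s5, a, WW$)
  ε-move, top W: go to s2, push ε → (s2, a, W$)
  ε-move, top W: go to s0, push WW → (s0, a, WW$)
  read a, top W: go to s5, push WW → (s5, ε, WWW$)
  ε-move, top W: go to s2, push ε → (s2, ε, WW$)
  ε-move, top W: go to s0, push WW → (s0, ε, WWW$)
All input consumed in state s0 with stack WWW$.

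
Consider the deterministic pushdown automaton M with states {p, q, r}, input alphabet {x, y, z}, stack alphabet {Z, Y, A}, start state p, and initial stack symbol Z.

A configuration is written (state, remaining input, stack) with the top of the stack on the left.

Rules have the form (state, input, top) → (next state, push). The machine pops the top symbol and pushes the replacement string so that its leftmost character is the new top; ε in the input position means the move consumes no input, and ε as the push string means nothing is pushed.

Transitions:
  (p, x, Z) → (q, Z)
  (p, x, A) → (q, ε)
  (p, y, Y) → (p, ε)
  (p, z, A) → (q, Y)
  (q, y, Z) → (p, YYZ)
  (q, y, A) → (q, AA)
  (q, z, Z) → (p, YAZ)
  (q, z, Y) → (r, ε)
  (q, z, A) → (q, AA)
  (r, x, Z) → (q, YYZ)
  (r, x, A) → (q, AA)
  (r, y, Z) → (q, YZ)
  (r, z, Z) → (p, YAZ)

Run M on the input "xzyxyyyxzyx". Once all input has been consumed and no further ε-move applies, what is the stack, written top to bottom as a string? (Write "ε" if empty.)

(p, xzyxyyyxzyx, Z)
  read x, top Z: go to q, push Z → (q, zyxyyyxzyx, Z)
  read z, top Z: go to p, push YAZ → (p, yxyyyxzyx, YAZ)
  read y, top Y: go to p, push ε → (p, xyyyxzyx, AZ)
  read x, top A: go to q, push ε → (q, yyyxzyx, Z)
  read y, top Z: go to p, push YYZ → (p, yyxzyx, YYZ)
  read y, top Y: go to p, push ε → (p, yxzyx, YZ)
  read y, top Y: go to p, push ε → (p, xzyx, Z)
  read x, top Z: go to q, push Z → (q, zyx, Z)
  read z, top Z: go to p, push YAZ → (p, yx, YAZ)
  read y, top Y: go to p, push ε → (p, x, AZ)
  read x, top A: go to q, push ε → (q, ε, Z)
All input consumed in state q with stack Z.

Z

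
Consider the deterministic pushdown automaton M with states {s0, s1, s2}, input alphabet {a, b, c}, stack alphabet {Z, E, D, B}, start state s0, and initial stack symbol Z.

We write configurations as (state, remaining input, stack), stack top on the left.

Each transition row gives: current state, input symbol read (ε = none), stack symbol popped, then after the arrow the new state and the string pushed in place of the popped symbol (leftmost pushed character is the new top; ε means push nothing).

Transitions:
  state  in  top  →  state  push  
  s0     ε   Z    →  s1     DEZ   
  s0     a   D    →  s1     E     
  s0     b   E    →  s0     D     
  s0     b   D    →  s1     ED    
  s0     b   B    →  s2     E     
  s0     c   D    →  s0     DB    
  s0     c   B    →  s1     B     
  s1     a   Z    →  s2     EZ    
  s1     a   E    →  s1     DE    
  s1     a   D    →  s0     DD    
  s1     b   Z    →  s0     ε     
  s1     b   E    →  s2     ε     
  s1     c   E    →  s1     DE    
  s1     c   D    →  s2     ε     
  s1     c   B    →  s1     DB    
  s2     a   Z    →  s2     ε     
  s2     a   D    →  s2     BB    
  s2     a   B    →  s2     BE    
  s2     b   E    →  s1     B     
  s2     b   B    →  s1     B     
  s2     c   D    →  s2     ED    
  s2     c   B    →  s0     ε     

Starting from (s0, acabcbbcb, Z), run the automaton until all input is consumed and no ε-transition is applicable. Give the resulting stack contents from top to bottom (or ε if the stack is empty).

BDEZ

(s0, acabcbbcb, Z)
  ε-move, top Z: go to s1, push DEZ → (s1, acabcbbcb, DEZ)
  read a, top D: go to s0, push DD → (s0, cabcbbcb, DDEZ)
  read c, top D: go to s0, push DB → (s0, abcbbcb, DBDEZ)
  read a, top D: go to s1, push E → (s1, bcbbcb, EBDEZ)
  read b, top E: go to s2, push ε → (s2, cbbcb, BDEZ)
  read c, top B: go to s0, push ε → (s0, bbcb, DEZ)
  read b, top D: go to s1, push ED → (s1, bcb, EDEZ)
  read b, top E: go to s2, push ε → (s2, cb, DEZ)
  read c, top D: go to s2, push ED → (s2, b, EDEZ)
  read b, top E: go to s1, push B → (s1, ε, BDEZ)
All input consumed in state s1 with stack BDEZ.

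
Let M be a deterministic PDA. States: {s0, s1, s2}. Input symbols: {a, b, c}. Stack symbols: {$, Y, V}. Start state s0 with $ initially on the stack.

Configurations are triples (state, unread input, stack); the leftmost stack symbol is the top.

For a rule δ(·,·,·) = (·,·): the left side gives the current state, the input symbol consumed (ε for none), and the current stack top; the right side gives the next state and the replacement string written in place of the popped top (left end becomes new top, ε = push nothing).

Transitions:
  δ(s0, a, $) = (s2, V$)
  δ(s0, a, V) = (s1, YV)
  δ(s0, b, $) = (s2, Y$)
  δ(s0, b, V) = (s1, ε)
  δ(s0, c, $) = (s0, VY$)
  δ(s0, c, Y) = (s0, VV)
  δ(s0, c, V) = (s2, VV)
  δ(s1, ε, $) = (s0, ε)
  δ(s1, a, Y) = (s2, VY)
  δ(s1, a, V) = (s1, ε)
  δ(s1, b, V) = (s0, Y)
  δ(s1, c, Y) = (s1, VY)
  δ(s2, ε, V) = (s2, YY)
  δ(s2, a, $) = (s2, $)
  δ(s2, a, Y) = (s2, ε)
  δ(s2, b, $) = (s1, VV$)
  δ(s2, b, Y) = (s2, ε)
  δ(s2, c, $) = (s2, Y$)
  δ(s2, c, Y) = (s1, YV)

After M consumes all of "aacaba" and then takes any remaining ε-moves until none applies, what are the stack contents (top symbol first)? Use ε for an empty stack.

(s0, aacaba, $)
  read a, top $: go to s2, push V$ → (s2, acaba, V$)
  ε-move, top V: go to s2, push YY → (s2, acaba, YY$)
  read a, top Y: go to s2, push ε → (s2, caba, Y$)
  read c, top Y: go to s1, push YV → (s1, aba, YV$)
  read a, top Y: go to s2, push VY → (s2, ba, VYV$)
  ε-move, top V: go to s2, push YY → (s2, ba, YYYV$)
  read b, top Y: go to s2, push ε → (s2, a, YYV$)
  read a, top Y: go to s2, push ε → (s2, ε, YV$)
All input consumed in state s2 with stack YV$.

YV$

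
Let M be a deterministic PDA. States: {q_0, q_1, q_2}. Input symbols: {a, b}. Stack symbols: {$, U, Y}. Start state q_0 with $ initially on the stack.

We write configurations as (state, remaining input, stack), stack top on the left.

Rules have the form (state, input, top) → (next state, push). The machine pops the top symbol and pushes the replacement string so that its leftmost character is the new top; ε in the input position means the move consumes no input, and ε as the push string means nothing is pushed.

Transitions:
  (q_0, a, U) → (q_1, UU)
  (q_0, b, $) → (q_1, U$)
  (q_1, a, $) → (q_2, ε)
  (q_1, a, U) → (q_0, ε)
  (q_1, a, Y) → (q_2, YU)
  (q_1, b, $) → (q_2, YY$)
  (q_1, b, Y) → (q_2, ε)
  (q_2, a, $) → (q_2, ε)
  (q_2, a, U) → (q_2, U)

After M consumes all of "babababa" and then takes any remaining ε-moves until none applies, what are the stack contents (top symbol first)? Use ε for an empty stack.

$

(q_0, babababa, $)
  read b, top $: go to q_1, push U$ → (q_1, abababa, U$)
  read a, top U: go to q_0, push ε → (q_0, bababa, $)
  read b, top $: go to q_1, push U$ → (q_1, ababa, U$)
  read a, top U: go to q_0, push ε → (q_0, baba, $)
  read b, top $: go to q_1, push U$ → (q_1, aba, U$)
  read a, top U: go to q_0, push ε → (q_0, ba, $)
  read b, top $: go to q_1, push U$ → (q_1, a, U$)
  read a, top U: go to q_0, push ε → (q_0, ε, $)
All input consumed in state q_0 with stack $.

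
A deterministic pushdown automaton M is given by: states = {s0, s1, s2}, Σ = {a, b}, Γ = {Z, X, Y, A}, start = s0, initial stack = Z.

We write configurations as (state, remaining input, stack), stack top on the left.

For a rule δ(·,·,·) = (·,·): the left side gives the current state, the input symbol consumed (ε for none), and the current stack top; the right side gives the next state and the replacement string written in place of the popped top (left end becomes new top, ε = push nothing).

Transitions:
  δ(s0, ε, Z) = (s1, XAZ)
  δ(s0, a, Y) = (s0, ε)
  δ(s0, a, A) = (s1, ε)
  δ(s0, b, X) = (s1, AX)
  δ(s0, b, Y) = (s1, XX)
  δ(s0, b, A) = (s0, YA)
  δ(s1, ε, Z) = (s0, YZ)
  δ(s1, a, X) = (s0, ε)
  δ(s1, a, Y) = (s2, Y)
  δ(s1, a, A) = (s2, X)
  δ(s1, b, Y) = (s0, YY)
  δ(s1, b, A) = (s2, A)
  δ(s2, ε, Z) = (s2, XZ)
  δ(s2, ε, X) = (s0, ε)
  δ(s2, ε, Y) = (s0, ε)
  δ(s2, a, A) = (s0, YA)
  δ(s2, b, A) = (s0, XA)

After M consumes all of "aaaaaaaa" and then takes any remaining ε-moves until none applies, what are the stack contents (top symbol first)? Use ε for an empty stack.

(s0, aaaaaaaa, Z)
  ε-move, top Z: go to s1, push XAZ → (s1, aaaaaaaa, XAZ)
  read a, top X: go to s0, push ε → (s0, aaaaaaa, AZ)
  read a, top A: go to s1, push ε → (s1, aaaaaa, Z)
  ε-move, top Z: go to s0, push YZ → (s0, aaaaaa, YZ)
  read a, top Y: go to s0, push ε → (s0, aaaaa, Z)
  ε-move, top Z: go to s1, push XAZ → (s1, aaaaa, XAZ)
  read a, top X: go to s0, push ε → (s0, aaaa, AZ)
  read a, top A: go to s1, push ε → (s1, aaa, Z)
  ε-move, top Z: go to s0, push YZ → (s0, aaa, YZ)
  read a, top Y: go to s0, push ε → (s0, aa, Z)
  ε-move, top Z: go to s1, push XAZ → (s1, aa, XAZ)
  read a, top X: go to s0, push ε → (s0, a, AZ)
  read a, top A: go to s1, push ε → (s1, ε, Z)
  ε-move, top Z: go to s0, push YZ → (s0, ε, YZ)
All input consumed in state s0 with stack YZ.

YZ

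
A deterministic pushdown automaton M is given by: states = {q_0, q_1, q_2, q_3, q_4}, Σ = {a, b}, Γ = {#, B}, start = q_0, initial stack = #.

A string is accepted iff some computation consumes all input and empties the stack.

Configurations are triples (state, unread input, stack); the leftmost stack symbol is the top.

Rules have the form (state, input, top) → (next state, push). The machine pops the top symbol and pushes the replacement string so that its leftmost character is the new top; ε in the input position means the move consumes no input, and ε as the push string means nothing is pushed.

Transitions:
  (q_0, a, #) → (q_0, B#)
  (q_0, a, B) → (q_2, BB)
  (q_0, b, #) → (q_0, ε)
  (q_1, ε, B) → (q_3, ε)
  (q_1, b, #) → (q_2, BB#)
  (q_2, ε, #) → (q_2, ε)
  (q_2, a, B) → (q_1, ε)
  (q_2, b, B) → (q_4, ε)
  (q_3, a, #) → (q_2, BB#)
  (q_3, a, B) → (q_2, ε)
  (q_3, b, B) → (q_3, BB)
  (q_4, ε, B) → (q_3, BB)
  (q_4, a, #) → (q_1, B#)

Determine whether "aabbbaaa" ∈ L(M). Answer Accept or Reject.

(q_0, aabbbaaa, #) ⊢ (q_0, abbbaaa, B#) ⊢ (q_2, bbbaaa, BB#) ⊢ (q_4, bbaaa, B#) ⊢ (q_3, bbaaa, BB#) ⊢ (q_3, baaa, BBB#) ⊢ (q_3, aaa, BBBB#) ⊢ (q_2, aa, BBB#) ⊢ (q_1, a, BB#) ⊢ (q_3, a, B#) ⊢ (q_2, ε, #) ⊢ (q_2, ε, ε)
All input consumed and the stack is empty.

Accept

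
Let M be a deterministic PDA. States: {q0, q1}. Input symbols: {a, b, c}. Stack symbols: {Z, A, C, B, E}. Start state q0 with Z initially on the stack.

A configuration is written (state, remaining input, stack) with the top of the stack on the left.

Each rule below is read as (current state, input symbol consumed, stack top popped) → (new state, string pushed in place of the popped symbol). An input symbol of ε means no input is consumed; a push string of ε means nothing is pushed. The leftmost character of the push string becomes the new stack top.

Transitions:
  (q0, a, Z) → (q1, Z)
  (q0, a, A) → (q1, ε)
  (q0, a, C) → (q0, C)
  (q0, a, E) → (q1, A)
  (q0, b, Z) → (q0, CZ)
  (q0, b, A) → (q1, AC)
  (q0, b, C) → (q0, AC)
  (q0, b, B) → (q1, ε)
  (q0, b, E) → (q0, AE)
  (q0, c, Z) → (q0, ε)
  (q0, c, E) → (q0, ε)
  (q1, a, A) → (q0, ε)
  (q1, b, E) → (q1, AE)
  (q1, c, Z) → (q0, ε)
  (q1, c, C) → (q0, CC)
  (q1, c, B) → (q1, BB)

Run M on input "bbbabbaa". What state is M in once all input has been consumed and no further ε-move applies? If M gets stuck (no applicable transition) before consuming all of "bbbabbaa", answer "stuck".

(q0, bbbabbaa, Z) ⊢ (q0, bbabbaa, CZ) ⊢ (q0, babbaa, ACZ) ⊢ (q1, abbaa, ACCZ) ⊢ (q0, bbaa, CCZ) ⊢ (q0, baa, ACCZ) ⊢ (q1, aa, ACCCZ) ⊢ (q0, a, CCCZ) ⊢ (q0, ε, CCCZ)
All input consumed; M is in state q0.

q0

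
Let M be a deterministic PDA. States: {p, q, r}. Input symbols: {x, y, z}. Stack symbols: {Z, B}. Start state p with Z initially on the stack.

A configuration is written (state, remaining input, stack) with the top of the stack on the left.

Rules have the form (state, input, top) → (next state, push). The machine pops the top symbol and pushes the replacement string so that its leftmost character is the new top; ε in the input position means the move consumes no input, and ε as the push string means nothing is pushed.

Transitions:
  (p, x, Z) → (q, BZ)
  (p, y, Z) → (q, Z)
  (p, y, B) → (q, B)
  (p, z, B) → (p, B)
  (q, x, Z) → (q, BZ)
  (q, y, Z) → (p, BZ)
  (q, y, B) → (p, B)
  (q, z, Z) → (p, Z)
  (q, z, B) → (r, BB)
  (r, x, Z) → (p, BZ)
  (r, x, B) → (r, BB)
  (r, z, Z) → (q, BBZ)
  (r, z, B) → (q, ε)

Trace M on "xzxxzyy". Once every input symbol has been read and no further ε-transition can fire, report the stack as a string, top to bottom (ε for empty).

(p, xzxxzyy, Z) ⊢ (q, zxxzyy, BZ) ⊢ (r, xxzyy, BBZ) ⊢ (r, xzyy, BBBZ) ⊢ (r, zyy, BBBBZ) ⊢ (q, yy, BBBZ) ⊢ (p, y, BBBZ) ⊢ (q, ε, BBBZ)
All input consumed in state q with stack BBBZ.

BBBZ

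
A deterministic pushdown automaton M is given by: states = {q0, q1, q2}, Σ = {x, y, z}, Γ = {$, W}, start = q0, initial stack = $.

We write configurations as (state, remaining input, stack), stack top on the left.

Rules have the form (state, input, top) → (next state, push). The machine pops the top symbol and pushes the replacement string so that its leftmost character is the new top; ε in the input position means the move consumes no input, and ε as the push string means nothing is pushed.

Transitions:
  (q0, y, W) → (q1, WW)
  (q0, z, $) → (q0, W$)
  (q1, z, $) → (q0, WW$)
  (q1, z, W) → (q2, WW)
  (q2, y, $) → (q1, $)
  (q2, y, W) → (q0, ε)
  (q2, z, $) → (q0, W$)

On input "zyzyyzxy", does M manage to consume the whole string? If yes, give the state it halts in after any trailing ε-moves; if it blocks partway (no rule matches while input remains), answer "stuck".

(q0, zyzyyzxy, $)
  read z, top $: go to q0, push W$ → (q0, yzyyzxy, W$)
  read y, top W: go to q1, push WW → (q1, zyyzxy, WW$)
  read z, top W: go to q2, push WW → (q2, yyzxy, WWW$)
  read y, top W: go to q0, push ε → (q0, yzxy, WW$)
  read y, top W: go to q1, push WW → (q1, zxy, WWW$)
  read z, top W: go to q2, push WW → (q2, xy, WWWW$)
No transition for (q2, x, top W); M blocks with input xy remaining.

stuck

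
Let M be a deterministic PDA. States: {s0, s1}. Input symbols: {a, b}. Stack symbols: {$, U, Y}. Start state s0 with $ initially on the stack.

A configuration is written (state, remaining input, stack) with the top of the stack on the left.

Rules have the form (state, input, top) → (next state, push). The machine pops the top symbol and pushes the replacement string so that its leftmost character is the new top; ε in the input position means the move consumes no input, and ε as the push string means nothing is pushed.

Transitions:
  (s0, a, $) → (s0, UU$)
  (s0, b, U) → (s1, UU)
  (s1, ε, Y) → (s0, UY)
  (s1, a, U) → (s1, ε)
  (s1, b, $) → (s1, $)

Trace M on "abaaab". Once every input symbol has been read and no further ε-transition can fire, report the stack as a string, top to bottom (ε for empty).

$

(s0, abaaab, $)
  read a, top $: go to s0, push UU$ → (s0, baaab, UU$)
  read b, top U: go to s1, push UU → (s1, aaab, UUU$)
  read a, top U: go to s1, push ε → (s1, aab, UU$)
  read a, top U: go to s1, push ε → (s1, ab, U$)
  read a, top U: go to s1, push ε → (s1, b, $)
  read b, top $: go to s1, push $ → (s1, ε, $)
All input consumed in state s1 with stack $.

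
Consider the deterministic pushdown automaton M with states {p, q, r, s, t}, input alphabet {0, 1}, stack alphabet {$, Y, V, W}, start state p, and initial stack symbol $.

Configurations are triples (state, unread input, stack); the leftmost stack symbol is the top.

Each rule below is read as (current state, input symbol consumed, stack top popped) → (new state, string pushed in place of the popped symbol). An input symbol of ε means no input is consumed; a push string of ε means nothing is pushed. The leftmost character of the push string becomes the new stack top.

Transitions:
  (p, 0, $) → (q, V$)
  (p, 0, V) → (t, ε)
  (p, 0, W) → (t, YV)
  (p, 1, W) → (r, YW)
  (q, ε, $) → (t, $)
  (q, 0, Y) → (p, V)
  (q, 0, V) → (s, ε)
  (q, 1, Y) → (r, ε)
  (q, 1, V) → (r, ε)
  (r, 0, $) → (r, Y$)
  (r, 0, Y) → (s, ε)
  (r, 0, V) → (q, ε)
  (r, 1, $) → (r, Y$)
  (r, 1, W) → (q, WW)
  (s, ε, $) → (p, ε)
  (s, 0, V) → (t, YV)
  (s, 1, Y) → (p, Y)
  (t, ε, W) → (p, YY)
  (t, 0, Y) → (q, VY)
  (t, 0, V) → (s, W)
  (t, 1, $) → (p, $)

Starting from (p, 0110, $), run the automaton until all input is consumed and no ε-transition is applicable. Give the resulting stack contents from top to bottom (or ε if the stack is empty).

ε

(p, 0110, $)
  read 0, top $: go to q, push V$ → (q, 110, V$)
  read 1, top V: go to r, push ε → (r, 10, $)
  read 1, top $: go to r, push Y$ → (r, 0, Y$)
  read 0, top Y: go to s, push ε → (s, ε, $)
  ε-move, top $: go to p, push ε → (p, ε, ε)
All input consumed in state p with stack ε.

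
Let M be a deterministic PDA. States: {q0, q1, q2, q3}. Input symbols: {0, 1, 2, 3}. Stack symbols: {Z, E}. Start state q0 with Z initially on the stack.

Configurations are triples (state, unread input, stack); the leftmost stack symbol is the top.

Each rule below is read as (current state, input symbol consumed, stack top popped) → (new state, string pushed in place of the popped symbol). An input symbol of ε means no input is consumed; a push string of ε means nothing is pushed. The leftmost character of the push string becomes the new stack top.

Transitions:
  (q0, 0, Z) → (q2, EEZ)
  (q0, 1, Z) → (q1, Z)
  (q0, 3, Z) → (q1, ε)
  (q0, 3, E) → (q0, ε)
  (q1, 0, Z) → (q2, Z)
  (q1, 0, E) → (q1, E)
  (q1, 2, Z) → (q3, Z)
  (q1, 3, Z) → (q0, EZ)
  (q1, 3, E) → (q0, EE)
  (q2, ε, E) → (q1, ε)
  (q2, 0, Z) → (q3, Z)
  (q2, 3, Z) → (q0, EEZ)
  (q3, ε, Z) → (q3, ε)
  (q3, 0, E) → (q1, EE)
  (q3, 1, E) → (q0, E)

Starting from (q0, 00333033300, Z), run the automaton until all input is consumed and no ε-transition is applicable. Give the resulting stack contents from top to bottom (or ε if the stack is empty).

EZ

(q0, 00333033300, Z)
  read 0, top Z: go to q2, push EEZ → (q2, 0333033300, EEZ)
  ε-move, top E: go to q1, push ε → (q1, 0333033300, EZ)
  read 0, top E: go to q1, push E → (q1, 333033300, EZ)
  read 3, top E: go to q0, push EE → (q0, 33033300, EEZ)
  read 3, top E: go to q0, push ε → (q0, 3033300, EZ)
  read 3, top E: go to q0, push ε → (q0, 033300, Z)
  read 0, top Z: go to q2, push EEZ → (q2, 33300, EEZ)
  ε-move, top E: go to q1, push ε → (q1, 33300, EZ)
  read 3, top E: go to q0, push EE → (q0, 3300, EEZ)
  read 3, top E: go to q0, push ε → (q0, 300, EZ)
  read 3, top E: go to q0, push ε → (q0, 00, Z)
  read 0, top Z: go to q2, push EEZ → (q2, 0, EEZ)
  ε-move, top E: go to q1, push ε → (q1, 0, EZ)
  read 0, top E: go to q1, push E → (q1, ε, EZ)
All input consumed in state q1 with stack EZ.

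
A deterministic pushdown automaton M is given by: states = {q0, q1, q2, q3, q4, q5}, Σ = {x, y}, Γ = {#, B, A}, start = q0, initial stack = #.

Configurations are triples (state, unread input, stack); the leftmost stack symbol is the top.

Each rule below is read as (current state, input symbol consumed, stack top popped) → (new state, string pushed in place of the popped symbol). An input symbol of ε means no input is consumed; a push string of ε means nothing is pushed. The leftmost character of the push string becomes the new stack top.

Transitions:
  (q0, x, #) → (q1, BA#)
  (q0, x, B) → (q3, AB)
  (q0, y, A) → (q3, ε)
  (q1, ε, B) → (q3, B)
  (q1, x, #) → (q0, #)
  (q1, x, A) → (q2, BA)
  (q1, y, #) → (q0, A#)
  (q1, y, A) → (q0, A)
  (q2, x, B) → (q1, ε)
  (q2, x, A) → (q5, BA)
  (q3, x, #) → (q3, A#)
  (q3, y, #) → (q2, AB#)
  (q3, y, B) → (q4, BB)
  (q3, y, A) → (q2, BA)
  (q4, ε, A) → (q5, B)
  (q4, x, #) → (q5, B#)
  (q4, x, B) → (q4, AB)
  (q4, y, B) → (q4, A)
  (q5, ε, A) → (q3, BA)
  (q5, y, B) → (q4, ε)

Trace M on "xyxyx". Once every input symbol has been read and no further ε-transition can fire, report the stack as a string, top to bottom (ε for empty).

BBBA#

(q0, xyxyx, #)
  read x, top #: go to q1, push BA# → (q1, yxyx, BA#)
  ε-move, top B: go to q3, push B → (q3, yxyx, BA#)
  read y, top B: go to q4, push BB → (q4, xyx, BBA#)
  read x, top B: go to q4, push AB → (q4, yx, ABBA#)
  ε-move, top A: go to q5, push B → (q5, yx, BBBA#)
  read y, top B: go to q4, push ε → (q4, x, BBA#)
  read x, top B: go to q4, push AB → (q4, ε, ABBA#)
  ε-move, top A: go to q5, push B → (q5, ε, BBBA#)
All input consumed in state q5 with stack BBBA#.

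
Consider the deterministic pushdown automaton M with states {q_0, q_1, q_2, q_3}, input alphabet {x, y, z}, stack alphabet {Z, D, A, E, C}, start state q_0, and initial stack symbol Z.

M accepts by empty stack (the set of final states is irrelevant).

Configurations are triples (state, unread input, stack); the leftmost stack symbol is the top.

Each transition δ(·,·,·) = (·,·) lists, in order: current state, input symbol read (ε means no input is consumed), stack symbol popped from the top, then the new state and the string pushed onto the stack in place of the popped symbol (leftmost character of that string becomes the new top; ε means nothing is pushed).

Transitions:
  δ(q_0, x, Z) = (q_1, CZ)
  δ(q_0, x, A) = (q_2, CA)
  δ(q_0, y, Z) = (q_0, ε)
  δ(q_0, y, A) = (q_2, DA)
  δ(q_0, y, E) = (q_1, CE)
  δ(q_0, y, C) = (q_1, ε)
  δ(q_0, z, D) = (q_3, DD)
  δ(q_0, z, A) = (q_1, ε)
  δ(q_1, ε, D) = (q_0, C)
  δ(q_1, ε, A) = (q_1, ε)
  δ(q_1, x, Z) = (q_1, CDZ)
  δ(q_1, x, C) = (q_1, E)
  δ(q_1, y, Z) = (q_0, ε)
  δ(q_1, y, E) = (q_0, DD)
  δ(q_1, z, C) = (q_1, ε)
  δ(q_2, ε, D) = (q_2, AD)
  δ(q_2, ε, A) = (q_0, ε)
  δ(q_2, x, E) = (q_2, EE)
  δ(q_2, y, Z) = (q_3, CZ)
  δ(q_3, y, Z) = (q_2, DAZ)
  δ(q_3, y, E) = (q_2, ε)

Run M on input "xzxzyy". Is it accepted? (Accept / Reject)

(q_0, xzxzyy, Z)
  read x, top Z: go to q_1, push CZ → (q_1, zxzyy, CZ)
  read z, top C: go to q_1, push ε → (q_1, xzyy, Z)
  read x, top Z: go to q_1, push CDZ → (q_1, zyy, CDZ)
  read z, top C: go to q_1, push ε → (q_1, yy, DZ)
  ε-move, top D: go to q_0, push C → (q_0, yy, CZ)
  read y, top C: go to q_1, push ε → (q_1, y, Z)
  read y, top Z: go to q_0, push ε → (q_0, ε, ε)
All input consumed and the stack is empty.

Accept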